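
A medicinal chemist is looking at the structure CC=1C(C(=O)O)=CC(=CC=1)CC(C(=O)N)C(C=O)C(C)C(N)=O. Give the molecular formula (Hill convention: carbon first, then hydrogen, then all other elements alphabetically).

C16H20N2O5

Walk through each heavy atom and fill implicit hydrogens from standard valence (C 4, N 3, O 2, S 2, halogen 1):
  atom 1: C, bond orders sum to 1 (valence 4) → 3 H
  atom 2: C, bond orders sum to 4 (valence 4) → 0 H
  atom 3: C, bond orders sum to 4 (valence 4) → 0 H
  atom 4: C, bond orders sum to 4 (valence 4) → 0 H
  atom 5: O, bond orders sum to 2 (valence 2) → 0 H
  atom 6: O, bond orders sum to 1 (valence 2) → 1 H
  atom 7: C, bond orders sum to 3 (valence 4) → 1 H
  atom 8: C, bond orders sum to 4 (valence 4) → 0 H
  atom 9: C, bond orders sum to 3 (valence 4) → 1 H
  atom 10: C, bond orders sum to 3 (valence 4) → 1 H
  atom 11: C, bond orders sum to 2 (valence 4) → 2 H
  atom 12: C, bond orders sum to 3 (valence 4) → 1 H
  atom 13: C, bond orders sum to 4 (valence 4) → 0 H
  atom 14: O, bond orders sum to 2 (valence 2) → 0 H
  atom 15: N, bond orders sum to 1 (valence 3) → 2 H
  atom 16: C, bond orders sum to 3 (valence 4) → 1 H
  atom 17: C, bond orders sum to 3 (valence 4) → 1 H
  atom 18: O, bond orders sum to 2 (valence 2) → 0 H
  atom 19: C, bond orders sum to 3 (valence 4) → 1 H
  atom 20: C, bond orders sum to 1 (valence 4) → 3 H
  atom 21: C, bond orders sum to 4 (valence 4) → 0 H
  atom 22: N, bond orders sum to 1 (valence 3) → 2 H
  atom 23: O, bond orders sum to 2 (valence 2) → 0 H
Totals → C:16, H:20, N:2, O:5.
In Hill order: C16H20N2O5.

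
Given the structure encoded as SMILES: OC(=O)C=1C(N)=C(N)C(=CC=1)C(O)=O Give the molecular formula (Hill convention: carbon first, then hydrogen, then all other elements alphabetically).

Walk through each heavy atom and fill implicit hydrogens from standard valence (C 4, N 3, O 2, S 2, halogen 1):
  atom 1: O, bond orders sum to 1 (valence 2) → 1 H
  atom 2: C, bond orders sum to 4 (valence 4) → 0 H
  atom 3: O, bond orders sum to 2 (valence 2) → 0 H
  atom 4: C, bond orders sum to 4 (valence 4) → 0 H
  atom 5: C, bond orders sum to 4 (valence 4) → 0 H
  atom 6: N, bond orders sum to 1 (valence 3) → 2 H
  atom 7: C, bond orders sum to 4 (valence 4) → 0 H
  atom 8: N, bond orders sum to 1 (valence 3) → 2 H
  atom 9: C, bond orders sum to 4 (valence 4) → 0 H
  atom 10: C, bond orders sum to 3 (valence 4) → 1 H
  atom 11: C, bond orders sum to 3 (valence 4) → 1 H
  atom 12: C, bond orders sum to 4 (valence 4) → 0 H
  atom 13: O, bond orders sum to 1 (valence 2) → 1 H
  atom 14: O, bond orders sum to 2 (valence 2) → 0 H
Totals → C:8, H:8, N:2, O:4.
In Hill order: C8H8N2O4.

C8H8N2O4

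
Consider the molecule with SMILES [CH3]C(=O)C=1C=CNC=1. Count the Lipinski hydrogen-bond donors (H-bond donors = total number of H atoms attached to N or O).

Donors: find every N or O and count the H atoms it carries.
  atom 3 (O): bond orders sum to 2 → 0 H
  atom 7 (N): bond orders sum to 2 → 1 H
Lipinski HBD = 1.

1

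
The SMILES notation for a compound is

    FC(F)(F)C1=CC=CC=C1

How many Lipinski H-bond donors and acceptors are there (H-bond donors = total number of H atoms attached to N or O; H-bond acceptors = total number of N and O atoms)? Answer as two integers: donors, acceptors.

0, 0

Donors: find every N or O and count the H atoms it carries.
  (no N or O atoms present)
Lipinski HBD = 0.
Acceptors: N atoms = 0, O atoms = 0 → HBA = 0.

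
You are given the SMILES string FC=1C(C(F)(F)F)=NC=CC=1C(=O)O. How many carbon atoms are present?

7

Count every carbon token in the SMILES (each C, including those in ring-closure positions and inside branches).
Carbon count: 7.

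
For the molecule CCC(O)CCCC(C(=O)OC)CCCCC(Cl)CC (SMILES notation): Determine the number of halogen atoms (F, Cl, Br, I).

1

Halogen atoms appear at heavy-atom position 18 (1×Cl).
Other groups present: 1 ester, 1 hydroxyl.
Halogen count: 1.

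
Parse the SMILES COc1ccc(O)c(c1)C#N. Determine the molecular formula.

C8H7NO2

Walk through each heavy atom and fill implicit hydrogens from standard valence (C 4, N 3, O 2, S 2, halogen 1); for lowercase aromatic atoms, an aromatic c carries 1 H when it has two neighbours and 0 H with three, and aromatic n carries 0 H:
  atom 1: C, bond orders sum to 1 (valence 4) → 3 H
  atom 2: O, bond orders sum to 2 (valence 2) → 0 H
  atom 3: aromatic c, 3 neighbours → 0 H
  atom 4: aromatic c, 2 neighbours → 1 H
  atom 5: aromatic c, 2 neighbours → 1 H
  atom 6: aromatic c, 3 neighbours → 0 H
  atom 7: O, bond orders sum to 1 (valence 2) → 1 H
  atom 8: aromatic c, 3 neighbours → 0 H
  atom 9: aromatic c, 2 neighbours → 1 H
  atom 10: C, bond orders sum to 4 (valence 4) → 0 H
  atom 11: N, bond orders sum to 3 (valence 3) → 0 H
Totals → C:8, H:7, N:1, O:2.
In Hill order: C8H7NO2.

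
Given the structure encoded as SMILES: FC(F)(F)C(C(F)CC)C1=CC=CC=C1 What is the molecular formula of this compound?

C11H12F4

Walk through each heavy atom and fill implicit hydrogens from standard valence (C 4, N 3, O 2, S 2, halogen 1):
  atom 1: F (halogen, monovalent) → 0 H
  atom 2: C, bond orders sum to 4 (valence 4) → 0 H
  atom 3: F (halogen, monovalent) → 0 H
  atom 4: F (halogen, monovalent) → 0 H
  atom 5: C, bond orders sum to 3 (valence 4) → 1 H
  atom 6: C, bond orders sum to 3 (valence 4) → 1 H
  atom 7: F (halogen, monovalent) → 0 H
  atom 8: C, bond orders sum to 2 (valence 4) → 2 H
  atom 9: C, bond orders sum to 1 (valence 4) → 3 H
  atom 10: C, bond orders sum to 4 (valence 4) → 0 H
  atom 11: C, bond orders sum to 3 (valence 4) → 1 H
  atom 12: C, bond orders sum to 3 (valence 4) → 1 H
  atom 13: C, bond orders sum to 3 (valence 4) → 1 H
  atom 14: C, bond orders sum to 3 (valence 4) → 1 H
  atom 15: C, bond orders sum to 3 (valence 4) → 1 H
Totals → C:11, H:12, F:4.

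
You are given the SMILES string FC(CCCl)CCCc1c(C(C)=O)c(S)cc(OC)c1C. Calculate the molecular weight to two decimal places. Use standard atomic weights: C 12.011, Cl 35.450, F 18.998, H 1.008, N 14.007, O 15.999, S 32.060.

First, the molecular formula is C16H22ClFO2S (counting implicit H from valence).
  C: 16 × 12.011 = 192.176
  Cl: 1 × 35.450 = 35.450
  F: 1 × 18.998 = 18.998
  H: 22 × 1.008 = 22.176
  O: 2 × 15.999 = 31.998
  S: 1 × 32.060 = 32.060
Sum: 16×12.011 + 1×35.450 + 1×18.998 + 22×1.008 + 2×15.999 + 1×32.060 = 332.858 → 332.86 g/mol.

332.86 g/mol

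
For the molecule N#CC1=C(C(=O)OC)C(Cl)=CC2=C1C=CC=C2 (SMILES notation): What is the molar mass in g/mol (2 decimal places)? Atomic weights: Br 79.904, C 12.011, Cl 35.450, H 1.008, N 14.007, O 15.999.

245.66 g/mol

First, the molecular formula is C13H8ClNO2 (counting implicit H from valence).
  C: 13 × 12.011 = 156.143
  Cl: 1 × 35.450 = 35.450
  H: 8 × 1.008 = 8.064
  N: 1 × 14.007 = 14.007
  O: 2 × 15.999 = 31.998
Sum: 13×12.011 + 1×35.450 + 8×1.008 + 1×14.007 + 2×15.999 = 245.662 → 245.66 g/mol.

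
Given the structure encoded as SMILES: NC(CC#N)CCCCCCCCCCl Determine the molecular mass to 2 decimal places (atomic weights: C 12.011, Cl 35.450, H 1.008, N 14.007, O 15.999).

First, the molecular formula is C12H23ClN2 (counting implicit H from valence).
  C: 12 × 12.011 = 144.132
  Cl: 1 × 35.450 = 35.450
  H: 23 × 1.008 = 23.184
  N: 2 × 14.007 = 28.014
Sum: 12×12.011 + 1×35.450 + 23×1.008 + 2×14.007 = 230.780 → 230.78 g/mol.

230.78 g/mol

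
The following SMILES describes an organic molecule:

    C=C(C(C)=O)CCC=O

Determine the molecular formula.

C7H10O2

Walk through each heavy atom and fill implicit hydrogens from standard valence (C 4, N 3, O 2, S 2, halogen 1):
  atom 1: C, bond orders sum to 2 (valence 4) → 2 H
  atom 2: C, bond orders sum to 4 (valence 4) → 0 H
  atom 3: C, bond orders sum to 4 (valence 4) → 0 H
  atom 4: C, bond orders sum to 1 (valence 4) → 3 H
  atom 5: O, bond orders sum to 2 (valence 2) → 0 H
  atom 6: C, bond orders sum to 2 (valence 4) → 2 H
  atom 7: C, bond orders sum to 2 (valence 4) → 2 H
  atom 8: C, bond orders sum to 3 (valence 4) → 1 H
  atom 9: O, bond orders sum to 2 (valence 2) → 0 H
Totals → C:7, H:10, O:2.
In Hill order: C7H10O2.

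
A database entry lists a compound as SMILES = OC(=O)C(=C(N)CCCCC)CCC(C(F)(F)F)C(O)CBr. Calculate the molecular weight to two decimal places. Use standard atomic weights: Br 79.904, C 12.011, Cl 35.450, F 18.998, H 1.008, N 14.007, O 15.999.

390.24 g/mol

First, the molecular formula is C14H23BrF3NO3 (counting implicit H from valence).
  Br: 1 × 79.904 = 79.904
  C: 14 × 12.011 = 168.154
  F: 3 × 18.998 = 56.994
  H: 23 × 1.008 = 23.184
  N: 1 × 14.007 = 14.007
  O: 3 × 15.999 = 47.997
Sum: 1×79.904 + 14×12.011 + 3×18.998 + 23×1.008 + 1×14.007 + 3×15.999 = 390.240 → 390.24 g/mol.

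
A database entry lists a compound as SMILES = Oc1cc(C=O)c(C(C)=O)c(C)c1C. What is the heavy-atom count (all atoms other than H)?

14

Every atom symbol written in the SMILES (organic subset) is one heavy atom; implicit H are not written.
Heavy atoms by element → C:11, O:3.
Total: 14.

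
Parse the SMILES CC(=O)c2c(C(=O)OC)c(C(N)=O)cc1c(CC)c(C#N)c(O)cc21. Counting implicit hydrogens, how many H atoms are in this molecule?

Walk through each heavy atom and fill implicit hydrogens from standard valence (C 4, N 3, O 2, S 2, halogen 1); for lowercase aromatic atoms, an aromatic c carries 1 H when it has two neighbours and 0 H with three, and aromatic n carries 0 H:
  atom 1: C, bond orders sum to 1 (valence 4) → 3 H
  atom 2: C, bond orders sum to 4 (valence 4) → 0 H
  atom 3: O, bond orders sum to 2 (valence 2) → 0 H
  atom 4: aromatic c, 3 neighbours → 0 H
  atom 5: aromatic c, 3 neighbours → 0 H
  atom 6: C, bond orders sum to 4 (valence 4) → 0 H
  atom 7: O, bond orders sum to 2 (valence 2) → 0 H
  atom 8: O, bond orders sum to 2 (valence 2) → 0 H
  atom 9: C, bond orders sum to 1 (valence 4) → 3 H
  atom 10: aromatic c, 3 neighbours → 0 H
  atom 11: C, bond orders sum to 4 (valence 4) → 0 H
  atom 12: N, bond orders sum to 1 (valence 3) → 2 H
  atom 13: O, bond orders sum to 2 (valence 2) → 0 H
  atom 14: aromatic c, 2 neighbours → 1 H
  atom 15: aromatic c, 3 neighbours → 0 H
  atom 16: aromatic c, 3 neighbours → 0 H
  atom 17: C, bond orders sum to 2 (valence 4) → 2 H
  atom 18: C, bond orders sum to 1 (valence 4) → 3 H
  atom 19: aromatic c, 3 neighbours → 0 H
  atom 20: C, bond orders sum to 4 (valence 4) → 0 H
  atom 21: N, bond orders sum to 3 (valence 3) → 0 H
  atom 22: aromatic c, 3 neighbours → 0 H
  atom 23: O, bond orders sum to 1 (valence 2) → 1 H
  atom 24: aromatic c, 2 neighbours → 1 H
  atom 25: aromatic c, 3 neighbours → 0 H
Total hydrogens: 16.

16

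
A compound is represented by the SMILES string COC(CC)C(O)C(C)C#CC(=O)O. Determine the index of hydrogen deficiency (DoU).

3

Degree of unsaturation = (number of rings) + (number of π bonds).
Ring closures in the SMILES: 0.
π bonds: 1 double bond (each 1 DoU), 1 triple bond (each 2 DoU) → 3 DoU from unsaturation.
Total DoU = 0 + 3 = 3.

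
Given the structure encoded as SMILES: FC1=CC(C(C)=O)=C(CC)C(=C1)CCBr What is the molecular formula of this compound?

Walk through each heavy atom and fill implicit hydrogens from standard valence (C 4, N 3, O 2, S 2, halogen 1):
  atom 1: F (halogen, monovalent) → 0 H
  atom 2: C, bond orders sum to 4 (valence 4) → 0 H
  atom 3: C, bond orders sum to 3 (valence 4) → 1 H
  atom 4: C, bond orders sum to 4 (valence 4) → 0 H
  atom 5: C, bond orders sum to 4 (valence 4) → 0 H
  atom 6: C, bond orders sum to 1 (valence 4) → 3 H
  atom 7: O, bond orders sum to 2 (valence 2) → 0 H
  atom 8: C, bond orders sum to 4 (valence 4) → 0 H
  atom 9: C, bond orders sum to 2 (valence 4) → 2 H
  atom 10: C, bond orders sum to 1 (valence 4) → 3 H
  atom 11: C, bond orders sum to 4 (valence 4) → 0 H
  atom 12: C, bond orders sum to 3 (valence 4) → 1 H
  atom 13: C, bond orders sum to 2 (valence 4) → 2 H
  atom 14: C, bond orders sum to 2 (valence 4) → 2 H
  atom 15: Br (halogen, monovalent) → 0 H
Totals → C:12, H:14, Br:1, F:1, O:1.
In Hill order: C12H14BrFO.

C12H14BrFO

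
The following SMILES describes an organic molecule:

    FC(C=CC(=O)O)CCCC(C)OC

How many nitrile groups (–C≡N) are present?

Scan the SMILES for the nitrile motif — none present.
Groups that are present: 1 alkene, 1 carboxylic acid, 1 ether.

0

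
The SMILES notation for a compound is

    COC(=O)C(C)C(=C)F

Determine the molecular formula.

C6H9FO2

Walk through each heavy atom and fill implicit hydrogens from standard valence (C 4, N 3, O 2, S 2, halogen 1):
  atom 1: C, bond orders sum to 1 (valence 4) → 3 H
  atom 2: O, bond orders sum to 2 (valence 2) → 0 H
  atom 3: C, bond orders sum to 4 (valence 4) → 0 H
  atom 4: O, bond orders sum to 2 (valence 2) → 0 H
  atom 5: C, bond orders sum to 3 (valence 4) → 1 H
  atom 6: C, bond orders sum to 1 (valence 4) → 3 H
  atom 7: C, bond orders sum to 4 (valence 4) → 0 H
  atom 8: C, bond orders sum to 2 (valence 4) → 2 H
  atom 9: F (halogen, monovalent) → 0 H
Totals → C:6, H:9, F:1, O:2.
In Hill order: C6H9FO2.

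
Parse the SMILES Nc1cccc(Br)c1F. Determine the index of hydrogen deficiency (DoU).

4

Molecular formula: C6H5BrFN.
DoU = (2C + 2 + N − H − X) / 2, where X is the halogen count and O/S are ignored.
    = (2·6 + 2 + 1 − 5 − 2) / 2 = 8 / 2 = 4.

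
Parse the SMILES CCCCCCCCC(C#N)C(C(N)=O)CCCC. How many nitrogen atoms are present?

Scan the SMILES for N atoms (remember two-letter symbols like Cl and Br are single atoms).
Nitrogen count: 2.

2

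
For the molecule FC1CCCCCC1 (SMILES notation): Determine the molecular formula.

Walk through each heavy atom and fill implicit hydrogens from standard valence (C 4, N 3, O 2, S 2, halogen 1):
  atom 1: F (halogen, monovalent) → 0 H
  atom 2: C, bond orders sum to 3 (valence 4) → 1 H
  atom 3: C, bond orders sum to 2 (valence 4) → 2 H
  atom 4: C, bond orders sum to 2 (valence 4) → 2 H
  atom 5: C, bond orders sum to 2 (valence 4) → 2 H
  atom 6: C, bond orders sum to 2 (valence 4) → 2 H
  atom 7: C, bond orders sum to 2 (valence 4) → 2 H
  atom 8: C, bond orders sum to 2 (valence 4) → 2 H
Totals → C:7, H:13, F:1.
In Hill order: C7H13F.

C7H13F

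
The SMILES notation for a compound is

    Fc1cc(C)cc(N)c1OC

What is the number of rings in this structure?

1

In SMILES, each pair of matching ring-closure digits denotes one ring-closing bond; the number of such bonds equals the number of independent rings.
Ring-closure bonds here: 1.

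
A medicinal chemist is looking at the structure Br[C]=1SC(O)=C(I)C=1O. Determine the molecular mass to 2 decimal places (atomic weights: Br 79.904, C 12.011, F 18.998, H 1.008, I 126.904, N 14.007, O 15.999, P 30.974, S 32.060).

320.93 g/mol

First, the molecular formula is C4H2BrIO2S (counting implicit H from valence).
  Br: 1 × 79.904 = 79.904
  C: 4 × 12.011 = 48.044
  H: 2 × 1.008 = 2.016
  I: 1 × 126.904 = 126.904
  O: 2 × 15.999 = 31.998
  S: 1 × 32.060 = 32.060
Sum: 1×79.904 + 4×12.011 + 2×1.008 + 1×126.904 + 2×15.999 + 1×32.060 = 320.926 → 320.93 g/mol.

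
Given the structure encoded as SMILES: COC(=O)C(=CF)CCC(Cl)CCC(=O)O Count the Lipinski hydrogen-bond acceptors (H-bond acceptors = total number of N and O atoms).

N atoms: 0; O atoms: 4.
Lipinski HBA = 0 + 4 = 4.

4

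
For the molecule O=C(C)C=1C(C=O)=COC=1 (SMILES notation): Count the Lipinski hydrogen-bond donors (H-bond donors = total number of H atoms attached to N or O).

0

Donors: find every N or O and count the H atoms it carries.
  atom 1 (O): bond orders sum to 2 → 0 H
  atom 7 (O): bond orders sum to 2 → 0 H
  atom 9 (O): bond orders sum to 2 → 0 H
Lipinski HBD = 0.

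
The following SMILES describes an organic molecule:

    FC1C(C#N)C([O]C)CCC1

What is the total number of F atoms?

1

Scan the SMILES for F atoms (remember two-letter symbols like Cl and Br are single atoms).
Fluorine count: 1.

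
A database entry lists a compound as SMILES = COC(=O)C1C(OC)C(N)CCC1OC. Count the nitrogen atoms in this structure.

1

Scan the SMILES for N atoms (remember two-letter symbols like Cl and Br are single atoms).
Nitrogen count: 1.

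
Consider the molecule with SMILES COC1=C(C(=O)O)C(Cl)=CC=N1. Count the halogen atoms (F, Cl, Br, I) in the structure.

1

Halogen atoms appear at heavy-atom position 9 (1×Cl).
Other groups present: 1 carboxylic acid, 1 ether.
Halogen count: 1.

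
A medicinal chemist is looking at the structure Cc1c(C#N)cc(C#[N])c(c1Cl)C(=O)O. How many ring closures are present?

In SMILES, each pair of matching ring-closure digits denotes one ring-closing bond; the number of such bonds equals the number of independent rings.
Ring-closure bonds here: 1.

1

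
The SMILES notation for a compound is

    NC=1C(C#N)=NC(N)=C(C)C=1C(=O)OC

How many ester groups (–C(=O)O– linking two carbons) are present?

The ester motif appears at heavy-atom position 12 in the SMILES.
Other groups present: 1 nitrile, 2 primary amine.
Ester count: 1.

1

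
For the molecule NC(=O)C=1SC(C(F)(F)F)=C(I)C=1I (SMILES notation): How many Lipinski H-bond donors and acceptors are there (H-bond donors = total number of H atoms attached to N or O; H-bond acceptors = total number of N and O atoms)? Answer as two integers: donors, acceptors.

2, 2

Donors: find every N or O and count the H atoms it carries.
  atom 1 (N): bond orders sum to 1 → 2 H
  atom 3 (O): bond orders sum to 2 → 0 H
Lipinski HBD = 2.
Acceptors: N atoms = 1, O atoms = 1 → HBA = 2.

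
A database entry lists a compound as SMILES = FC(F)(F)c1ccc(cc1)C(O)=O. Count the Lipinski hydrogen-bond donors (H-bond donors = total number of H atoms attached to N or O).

1

Donors: find every N or O and count the H atoms it carries.
  atom 12 (O): bond orders sum to 1 → 1 H
  atom 13 (O): bond orders sum to 2 → 0 H
Lipinski HBD = 1.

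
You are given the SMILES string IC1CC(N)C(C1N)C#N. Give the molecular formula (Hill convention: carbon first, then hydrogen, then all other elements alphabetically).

Walk through each heavy atom and fill implicit hydrogens from standard valence (C 4, N 3, O 2, S 2, halogen 1):
  atom 1: I (halogen, monovalent) → 0 H
  atom 2: C, bond orders sum to 3 (valence 4) → 1 H
  atom 3: C, bond orders sum to 2 (valence 4) → 2 H
  atom 4: C, bond orders sum to 3 (valence 4) → 1 H
  atom 5: N, bond orders sum to 1 (valence 3) → 2 H
  atom 6: C, bond orders sum to 3 (valence 4) → 1 H
  atom 7: C, bond orders sum to 3 (valence 4) → 1 H
  atom 8: N, bond orders sum to 1 (valence 3) → 2 H
  atom 9: C, bond orders sum to 4 (valence 4) → 0 H
  atom 10: N, bond orders sum to 3 (valence 3) → 0 H
Totals → C:6, H:10, I:1, N:3.
In Hill order: C6H10IN3.

C6H10IN3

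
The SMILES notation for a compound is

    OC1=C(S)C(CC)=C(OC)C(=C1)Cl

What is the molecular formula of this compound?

C9H11ClO2S

Walk through each heavy atom and fill implicit hydrogens from standard valence (C 4, N 3, O 2, S 2, halogen 1):
  atom 1: O, bond orders sum to 1 (valence 2) → 1 H
  atom 2: C, bond orders sum to 4 (valence 4) → 0 H
  atom 3: C, bond orders sum to 4 (valence 4) → 0 H
  atom 4: S, bond orders sum to 1 (valence 2) → 1 H
  atom 5: C, bond orders sum to 4 (valence 4) → 0 H
  atom 6: C, bond orders sum to 2 (valence 4) → 2 H
  atom 7: C, bond orders sum to 1 (valence 4) → 3 H
  atom 8: C, bond orders sum to 4 (valence 4) → 0 H
  atom 9: O, bond orders sum to 2 (valence 2) → 0 H
  atom 10: C, bond orders sum to 1 (valence 4) → 3 H
  atom 11: C, bond orders sum to 4 (valence 4) → 0 H
  atom 12: C, bond orders sum to 3 (valence 4) → 1 H
  atom 13: Cl (halogen, monovalent) → 0 H
Totals → C:9, H:11, Cl:1, O:2, S:1.
In Hill order: C9H11ClO2S.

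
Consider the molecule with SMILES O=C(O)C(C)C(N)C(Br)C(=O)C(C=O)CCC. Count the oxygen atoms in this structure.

Scan the SMILES for O atoms (remember two-letter symbols like Cl and Br are single atoms).
Oxygen count: 4.

4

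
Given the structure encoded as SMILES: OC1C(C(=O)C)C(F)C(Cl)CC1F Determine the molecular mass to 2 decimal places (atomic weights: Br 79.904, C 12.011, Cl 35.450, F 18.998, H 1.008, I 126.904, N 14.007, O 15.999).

First, the molecular formula is C8H11ClF2O2 (counting implicit H from valence).
  C: 8 × 12.011 = 96.088
  Cl: 1 × 35.450 = 35.450
  F: 2 × 18.998 = 37.996
  H: 11 × 1.008 = 11.088
  O: 2 × 15.999 = 31.998
Sum: 8×12.011 + 1×35.450 + 2×18.998 + 11×1.008 + 2×15.999 = 212.620 → 212.62 g/mol.

212.62 g/mol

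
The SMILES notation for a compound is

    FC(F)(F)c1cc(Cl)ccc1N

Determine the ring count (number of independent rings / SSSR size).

In SMILES, each pair of matching ring-closure digits denotes one ring-closing bond; the number of such bonds equals the number of independent rings.
Ring-closure bonds here: 1.

1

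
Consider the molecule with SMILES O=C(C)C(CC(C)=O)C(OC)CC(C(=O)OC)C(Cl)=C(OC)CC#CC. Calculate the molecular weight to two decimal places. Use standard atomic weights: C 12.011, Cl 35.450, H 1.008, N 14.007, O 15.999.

First, the molecular formula is C19H27ClO6 (counting implicit H from valence).
  C: 19 × 12.011 = 228.209
  Cl: 1 × 35.450 = 35.450
  H: 27 × 1.008 = 27.216
  O: 6 × 15.999 = 95.994
Sum: 19×12.011 + 1×35.450 + 27×1.008 + 6×15.999 = 386.869 → 386.87 g/mol.

386.87 g/mol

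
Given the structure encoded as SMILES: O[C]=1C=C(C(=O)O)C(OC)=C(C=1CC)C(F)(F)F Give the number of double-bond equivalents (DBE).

5

Molecular formula: C11H11F3O4.
DoU = (2C + 2 + N − H − X) / 2, where X is the halogen count and O/S are ignored.
    = (2·11 + 2 + 0 − 11 − 3) / 2 = 10 / 2 = 5.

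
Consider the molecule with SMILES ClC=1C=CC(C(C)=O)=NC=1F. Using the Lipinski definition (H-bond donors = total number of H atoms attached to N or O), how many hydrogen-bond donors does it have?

0

Donors: find every N or O and count the H atoms it carries.
  atom 8 (O): bond orders sum to 2 → 0 H
  atom 9 (N): bond orders sum to 3 → 0 H
Lipinski HBD = 0.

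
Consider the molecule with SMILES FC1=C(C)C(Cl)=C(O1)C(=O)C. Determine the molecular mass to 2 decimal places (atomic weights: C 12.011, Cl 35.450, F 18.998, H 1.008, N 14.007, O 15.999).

176.57 g/mol

First, the molecular formula is C7H6ClFO2 (counting implicit H from valence).
  C: 7 × 12.011 = 84.077
  Cl: 1 × 35.450 = 35.450
  F: 1 × 18.998 = 18.998
  H: 6 × 1.008 = 6.048
  O: 2 × 15.999 = 31.998
Sum: 7×12.011 + 1×35.450 + 1×18.998 + 6×1.008 + 2×15.999 = 176.571 → 176.57 g/mol.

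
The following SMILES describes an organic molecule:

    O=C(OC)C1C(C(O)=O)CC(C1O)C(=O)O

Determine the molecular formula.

C9H12O7

Walk through each heavy atom and fill implicit hydrogens from standard valence (C 4, N 3, O 2, S 2, halogen 1):
  atom 1: O, bond orders sum to 2 (valence 2) → 0 H
  atom 2: C, bond orders sum to 4 (valence 4) → 0 H
  atom 3: O, bond orders sum to 2 (valence 2) → 0 H
  atom 4: C, bond orders sum to 1 (valence 4) → 3 H
  atom 5: C, bond orders sum to 3 (valence 4) → 1 H
  atom 6: C, bond orders sum to 3 (valence 4) → 1 H
  atom 7: C, bond orders sum to 4 (valence 4) → 0 H
  atom 8: O, bond orders sum to 1 (valence 2) → 1 H
  atom 9: O, bond orders sum to 2 (valence 2) → 0 H
  atom 10: C, bond orders sum to 2 (valence 4) → 2 H
  atom 11: C, bond orders sum to 3 (valence 4) → 1 H
  atom 12: C, bond orders sum to 3 (valence 4) → 1 H
  atom 13: O, bond orders sum to 1 (valence 2) → 1 H
  atom 14: C, bond orders sum to 4 (valence 4) → 0 H
  atom 15: O, bond orders sum to 2 (valence 2) → 0 H
  atom 16: O, bond orders sum to 1 (valence 2) → 1 H
Totals → C:9, H:12, O:7.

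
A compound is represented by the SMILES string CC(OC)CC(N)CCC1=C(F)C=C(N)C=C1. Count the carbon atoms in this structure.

Count every carbon token in the SMILES (each C, including those in ring-closure positions and inside branches).
Carbon count: 13.

13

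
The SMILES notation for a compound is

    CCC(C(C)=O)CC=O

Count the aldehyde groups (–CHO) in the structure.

1

The aldehyde motif appears at heavy-atom position 8 in the SMILES.
Other groups present: 1 ketone.
Aldehyde count: 1.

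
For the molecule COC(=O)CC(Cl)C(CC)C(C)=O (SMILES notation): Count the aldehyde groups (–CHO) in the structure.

Scan the SMILES for the aldehyde motif — none present.
Groups that are present: 1 ester, 1 ketone.

0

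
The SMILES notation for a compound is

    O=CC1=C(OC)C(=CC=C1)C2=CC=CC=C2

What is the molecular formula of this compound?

C14H12O2

Walk through each heavy atom and fill implicit hydrogens from standard valence (C 4, N 3, O 2, S 2, halogen 1):
  atom 1: O, bond orders sum to 2 (valence 2) → 0 H
  atom 2: C, bond orders sum to 3 (valence 4) → 1 H
  atom 3: C, bond orders sum to 4 (valence 4) → 0 H
  atom 4: C, bond orders sum to 4 (valence 4) → 0 H
  atom 5: O, bond orders sum to 2 (valence 2) → 0 H
  atom 6: C, bond orders sum to 1 (valence 4) → 3 H
  atom 7: C, bond orders sum to 4 (valence 4) → 0 H
  atom 8: C, bond orders sum to 3 (valence 4) → 1 H
  atom 9: C, bond orders sum to 3 (valence 4) → 1 H
  atom 10: C, bond orders sum to 3 (valence 4) → 1 H
  atom 11: C, bond orders sum to 4 (valence 4) → 0 H
  atom 12: C, bond orders sum to 3 (valence 4) → 1 H
  atom 13: C, bond orders sum to 3 (valence 4) → 1 H
  atom 14: C, bond orders sum to 3 (valence 4) → 1 H
  atom 15: C, bond orders sum to 3 (valence 4) → 1 H
  atom 16: C, bond orders sum to 3 (valence 4) → 1 H
Totals → C:14, H:12, O:2.
In Hill order: C14H12O2.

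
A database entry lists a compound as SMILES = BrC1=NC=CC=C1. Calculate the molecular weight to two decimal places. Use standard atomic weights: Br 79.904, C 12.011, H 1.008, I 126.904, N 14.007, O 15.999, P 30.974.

158.00 g/mol

First, the molecular formula is C5H4BrN (counting implicit H from valence).
  Br: 1 × 79.904 = 79.904
  C: 5 × 12.011 = 60.055
  H: 4 × 1.008 = 4.032
  N: 1 × 14.007 = 14.007
Sum: 1×79.904 + 5×12.011 + 4×1.008 + 1×14.007 = 157.998 → 158.00 g/mol.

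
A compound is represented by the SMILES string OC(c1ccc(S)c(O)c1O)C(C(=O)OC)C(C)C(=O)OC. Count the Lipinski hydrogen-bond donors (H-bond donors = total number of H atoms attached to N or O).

Donors: find every N or O and count the H atoms it carries.
  atom 1 (O): bond orders sum to 1 → 1 H
  atom 9 (O): bond orders sum to 1 → 1 H
  atom 11 (O): bond orders sum to 1 → 1 H
  atom 14 (O): bond orders sum to 2 → 0 H
  atom 15 (O): bond orders sum to 2 → 0 H
  atom 20 (O): bond orders sum to 2 → 0 H
  atom 21 (O): bond orders sum to 2 → 0 H
Lipinski HBD = 3.

3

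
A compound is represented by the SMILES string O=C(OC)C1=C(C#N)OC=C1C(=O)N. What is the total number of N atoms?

Scan the SMILES for N atoms (remember two-letter symbols like Cl and Br are single atoms).
Nitrogen count: 2.

2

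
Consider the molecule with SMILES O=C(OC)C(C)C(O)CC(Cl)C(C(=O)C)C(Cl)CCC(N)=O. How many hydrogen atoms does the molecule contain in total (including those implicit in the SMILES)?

Walk through each heavy atom and fill implicit hydrogens from standard valence (C 4, N 3, O 2, S 2, halogen 1):
  atom 1: O, bond orders sum to 2 (valence 2) → 0 H
  atom 2: C, bond orders sum to 4 (valence 4) → 0 H
  atom 3: O, bond orders sum to 2 (valence 2) → 0 H
  atom 4: C, bond orders sum to 1 (valence 4) → 3 H
  atom 5: C, bond orders sum to 3 (valence 4) → 1 H
  atom 6: C, bond orders sum to 1 (valence 4) → 3 H
  atom 7: C, bond orders sum to 3 (valence 4) → 1 H
  atom 8: O, bond orders sum to 1 (valence 2) → 1 H
  atom 9: C, bond orders sum to 2 (valence 4) → 2 H
  atom 10: C, bond orders sum to 3 (valence 4) → 1 H
  atom 11: Cl (halogen, monovalent) → 0 H
  atom 12: C, bond orders sum to 3 (valence 4) → 1 H
  atom 13: C, bond orders sum to 4 (valence 4) → 0 H
  atom 14: O, bond orders sum to 2 (valence 2) → 0 H
  atom 15: C, bond orders sum to 1 (valence 4) → 3 H
  atom 16: C, bond orders sum to 3 (valence 4) → 1 H
  atom 17: Cl (halogen, monovalent) → 0 H
  atom 18: C, bond orders sum to 2 (valence 4) → 2 H
  atom 19: C, bond orders sum to 2 (valence 4) → 2 H
  atom 20: C, bond orders sum to 4 (valence 4) → 0 H
  atom 21: N, bond orders sum to 1 (valence 3) → 2 H
  atom 22: O, bond orders sum to 2 (valence 2) → 0 H
Total hydrogens: 23.

23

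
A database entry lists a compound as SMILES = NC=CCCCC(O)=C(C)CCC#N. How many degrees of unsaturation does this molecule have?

Degree of unsaturation = (number of rings) + (number of π bonds).
Ring closures in the SMILES: 0.
π bonds: 2 double bonds (each 1 DoU), 1 triple bond (each 2 DoU) → 4 DoU from unsaturation.
Total DoU = 0 + 4 = 4.

4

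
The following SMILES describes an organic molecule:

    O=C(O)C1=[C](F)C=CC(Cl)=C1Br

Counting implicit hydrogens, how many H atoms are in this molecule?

3

Walk through each heavy atom and fill implicit hydrogens from standard valence (C 4, N 3, O 2, S 2, halogen 1):
  atom 1: O, bond orders sum to 2 (valence 2) → 0 H
  atom 2: C, bond orders sum to 4 (valence 4) → 0 H
  atom 3: O, bond orders sum to 1 (valence 2) → 1 H
  atom 4: C, bond orders sum to 4 (valence 4) → 0 H
  atom 5: C with explicit H count 0
  atom 6: F (halogen, monovalent) → 0 H
  atom 7: C, bond orders sum to 3 (valence 4) → 1 H
  atom 8: C, bond orders sum to 3 (valence 4) → 1 H
  atom 9: C, bond orders sum to 4 (valence 4) → 0 H
  atom 10: Cl (halogen, monovalent) → 0 H
  atom 11: C, bond orders sum to 4 (valence 4) → 0 H
  atom 12: Br (halogen, monovalent) → 0 H
Total hydrogens: 3.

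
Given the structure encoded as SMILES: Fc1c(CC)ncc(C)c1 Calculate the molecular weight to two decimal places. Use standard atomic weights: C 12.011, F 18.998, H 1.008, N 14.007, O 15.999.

First, the molecular formula is C8H10FN (counting implicit H from valence).
  C: 8 × 12.011 = 96.088
  F: 1 × 18.998 = 18.998
  H: 10 × 1.008 = 10.080
  N: 1 × 14.007 = 14.007
Sum: 8×12.011 + 1×18.998 + 10×1.008 + 1×14.007 = 139.173 → 139.17 g/mol.

139.17 g/mol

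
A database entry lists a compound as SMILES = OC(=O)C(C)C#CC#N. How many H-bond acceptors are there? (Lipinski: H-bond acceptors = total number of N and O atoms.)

3

N atoms: 1; O atoms: 2.
Lipinski HBA = 1 + 2 = 3.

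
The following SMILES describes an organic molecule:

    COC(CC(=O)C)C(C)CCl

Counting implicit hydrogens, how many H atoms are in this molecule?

Walk through each heavy atom and fill implicit hydrogens from standard valence (C 4, N 3, O 2, S 2, halogen 1):
  atom 1: C, bond orders sum to 1 (valence 4) → 3 H
  atom 2: O, bond orders sum to 2 (valence 2) → 0 H
  atom 3: C, bond orders sum to 3 (valence 4) → 1 H
  atom 4: C, bond orders sum to 2 (valence 4) → 2 H
  atom 5: C, bond orders sum to 4 (valence 4) → 0 H
  atom 6: O, bond orders sum to 2 (valence 2) → 0 H
  atom 7: C, bond orders sum to 1 (valence 4) → 3 H
  atom 8: C, bond orders sum to 3 (valence 4) → 1 H
  atom 9: C, bond orders sum to 1 (valence 4) → 3 H
  atom 10: C, bond orders sum to 2 (valence 4) → 2 H
  atom 11: Cl (halogen, monovalent) → 0 H
Total hydrogens: 15.

15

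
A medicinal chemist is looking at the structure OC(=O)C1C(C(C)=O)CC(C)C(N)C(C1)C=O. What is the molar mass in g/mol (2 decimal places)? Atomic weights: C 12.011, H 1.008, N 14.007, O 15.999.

First, the molecular formula is C12H19NO4 (counting implicit H from valence).
  C: 12 × 12.011 = 144.132
  H: 19 × 1.008 = 19.152
  N: 1 × 14.007 = 14.007
  O: 4 × 15.999 = 63.996
Sum: 12×12.011 + 19×1.008 + 1×14.007 + 4×15.999 = 241.287 → 241.29 g/mol.

241.29 g/mol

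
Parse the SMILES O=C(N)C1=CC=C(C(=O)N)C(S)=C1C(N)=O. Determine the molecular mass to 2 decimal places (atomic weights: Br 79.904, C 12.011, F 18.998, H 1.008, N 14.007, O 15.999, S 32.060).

First, the molecular formula is C9H9N3O3S (counting implicit H from valence).
  C: 9 × 12.011 = 108.099
  H: 9 × 1.008 = 9.072
  N: 3 × 14.007 = 42.021
  O: 3 × 15.999 = 47.997
  S: 1 × 32.060 = 32.060
Sum: 9×12.011 + 9×1.008 + 3×14.007 + 3×15.999 + 1×32.060 = 239.249 → 239.25 g/mol.

239.25 g/mol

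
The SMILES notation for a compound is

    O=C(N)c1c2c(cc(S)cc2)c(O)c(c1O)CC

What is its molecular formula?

C13H13NO3S

Walk through each heavy atom and fill implicit hydrogens from standard valence (C 4, N 3, O 2, S 2, halogen 1); for lowercase aromatic atoms, an aromatic c carries 1 H when it has two neighbours and 0 H with three, and aromatic n carries 0 H:
  atom 1: O, bond orders sum to 2 (valence 2) → 0 H
  atom 2: C, bond orders sum to 4 (valence 4) → 0 H
  atom 3: N, bond orders sum to 1 (valence 3) → 2 H
  atom 4: aromatic c, 3 neighbours → 0 H
  atom 5: aromatic c, 3 neighbours → 0 H
  atom 6: aromatic c, 3 neighbours → 0 H
  atom 7: aromatic c, 2 neighbours → 1 H
  atom 8: aromatic c, 3 neighbours → 0 H
  atom 9: S, bond orders sum to 1 (valence 2) → 1 H
  atom 10: aromatic c, 2 neighbours → 1 H
  atom 11: aromatic c, 2 neighbours → 1 H
  atom 12: aromatic c, 3 neighbours → 0 H
  atom 13: O, bond orders sum to 1 (valence 2) → 1 H
  atom 14: aromatic c, 3 neighbours → 0 H
  atom 15: aromatic c, 3 neighbours → 0 H
  atom 16: O, bond orders sum to 1 (valence 2) → 1 H
  atom 17: C, bond orders sum to 2 (valence 4) → 2 H
  atom 18: C, bond orders sum to 1 (valence 4) → 3 H
Totals → C:13, H:13, N:1, O:3, S:1.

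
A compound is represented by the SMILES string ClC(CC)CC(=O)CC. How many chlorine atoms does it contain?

1

Scan the SMILES for Cl atoms (remember two-letter symbols like Cl and Br are single atoms).
Chlorine count: 1.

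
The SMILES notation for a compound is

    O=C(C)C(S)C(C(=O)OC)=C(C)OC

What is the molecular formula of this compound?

Walk through each heavy atom and fill implicit hydrogens from standard valence (C 4, N 3, O 2, S 2, halogen 1):
  atom 1: O, bond orders sum to 2 (valence 2) → 0 H
  atom 2: C, bond orders sum to 4 (valence 4) → 0 H
  atom 3: C, bond orders sum to 1 (valence 4) → 3 H
  atom 4: C, bond orders sum to 3 (valence 4) → 1 H
  atom 5: S, bond orders sum to 1 (valence 2) → 1 H
  atom 6: C, bond orders sum to 4 (valence 4) → 0 H
  atom 7: C, bond orders sum to 4 (valence 4) → 0 H
  atom 8: O, bond orders sum to 2 (valence 2) → 0 H
  atom 9: O, bond orders sum to 2 (valence 2) → 0 H
  atom 10: C, bond orders sum to 1 (valence 4) → 3 H
  atom 11: C, bond orders sum to 4 (valence 4) → 0 H
  atom 12: C, bond orders sum to 1 (valence 4) → 3 H
  atom 13: O, bond orders sum to 2 (valence 2) → 0 H
  atom 14: C, bond orders sum to 1 (valence 4) → 3 H
Totals → C:9, H:14, O:4, S:1.

C9H14O4S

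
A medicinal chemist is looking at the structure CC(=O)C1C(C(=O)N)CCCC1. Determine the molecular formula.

C9H15NO2

Walk through each heavy atom and fill implicit hydrogens from standard valence (C 4, N 3, O 2, S 2, halogen 1):
  atom 1: C, bond orders sum to 1 (valence 4) → 3 H
  atom 2: C, bond orders sum to 4 (valence 4) → 0 H
  atom 3: O, bond orders sum to 2 (valence 2) → 0 H
  atom 4: C, bond orders sum to 3 (valence 4) → 1 H
  atom 5: C, bond orders sum to 3 (valence 4) → 1 H
  atom 6: C, bond orders sum to 4 (valence 4) → 0 H
  atom 7: O, bond orders sum to 2 (valence 2) → 0 H
  atom 8: N, bond orders sum to 1 (valence 3) → 2 H
  atom 9: C, bond orders sum to 2 (valence 4) → 2 H
  atom 10: C, bond orders sum to 2 (valence 4) → 2 H
  atom 11: C, bond orders sum to 2 (valence 4) → 2 H
  atom 12: C, bond orders sum to 2 (valence 4) → 2 H
Totals → C:9, H:15, N:1, O:2.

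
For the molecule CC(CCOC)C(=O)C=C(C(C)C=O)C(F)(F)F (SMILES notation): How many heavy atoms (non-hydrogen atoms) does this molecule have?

18

Every atom symbol written in the SMILES (organic subset) is one heavy atom; implicit H are not written.
Heavy atoms by element → C:12, F:3, O:3.
Total: 18.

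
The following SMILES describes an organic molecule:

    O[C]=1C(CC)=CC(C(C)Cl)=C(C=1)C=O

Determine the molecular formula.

C11H13ClO2

Walk through each heavy atom and fill implicit hydrogens from standard valence (C 4, N 3, O 2, S 2, halogen 1):
  atom 1: O, bond orders sum to 1 (valence 2) → 1 H
  atom 2: C with explicit H count 0
  atom 3: C, bond orders sum to 4 (valence 4) → 0 H
  atom 4: C, bond orders sum to 2 (valence 4) → 2 H
  atom 5: C, bond orders sum to 1 (valence 4) → 3 H
  atom 6: C, bond orders sum to 3 (valence 4) → 1 H
  atom 7: C, bond orders sum to 4 (valence 4) → 0 H
  atom 8: C, bond orders sum to 3 (valence 4) → 1 H
  atom 9: C, bond orders sum to 1 (valence 4) → 3 H
  atom 10: Cl (halogen, monovalent) → 0 H
  atom 11: C, bond orders sum to 4 (valence 4) → 0 H
  atom 12: C, bond orders sum to 3 (valence 4) → 1 H
  atom 13: C, bond orders sum to 3 (valence 4) → 1 H
  atom 14: O, bond orders sum to 2 (valence 2) → 0 H
Totals → C:11, H:13, Cl:1, O:2.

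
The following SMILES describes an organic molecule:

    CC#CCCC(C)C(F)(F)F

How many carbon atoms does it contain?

8

Count every carbon token in the SMILES (each C, including those in ring-closure positions and inside branches).
Carbon count: 8.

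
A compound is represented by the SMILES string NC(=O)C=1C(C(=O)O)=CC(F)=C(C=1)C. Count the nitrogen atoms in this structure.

Scan the SMILES for N atoms (remember two-letter symbols like Cl and Br are single atoms).
Nitrogen count: 1.

1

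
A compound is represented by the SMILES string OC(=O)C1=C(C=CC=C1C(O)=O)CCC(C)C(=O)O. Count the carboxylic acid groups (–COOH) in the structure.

3

The carboxylic acid motif appears at heavy-atom positions 2, 10, 17 in the SMILES.
Carboxylic acid count: 3.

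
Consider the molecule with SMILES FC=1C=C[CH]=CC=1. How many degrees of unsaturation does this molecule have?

4

Degree of unsaturation = (number of rings) + (number of π bonds).
Ring closures in the SMILES: 1.
π bonds: 3 double bonds (each 1 DoU) → 3 DoU from unsaturation.
Total DoU = 1 + 3 = 4.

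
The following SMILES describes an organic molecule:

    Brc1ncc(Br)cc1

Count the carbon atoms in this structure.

5

Count every carbon token in the SMILES (each C, including those in ring-closure positions and inside branches).
Carbon count: 5.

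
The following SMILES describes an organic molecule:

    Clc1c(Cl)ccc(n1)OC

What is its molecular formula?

Walk through each heavy atom and fill implicit hydrogens from standard valence (C 4, N 3, O 2, S 2, halogen 1); for lowercase aromatic atoms, an aromatic c carries 1 H when it has two neighbours and 0 H with three, and aromatic n carries 0 H:
  atom 1: Cl (halogen, monovalent) → 0 H
  atom 2: aromatic c, 3 neighbours → 0 H
  atom 3: aromatic c, 3 neighbours → 0 H
  atom 4: Cl (halogen, monovalent) → 0 H
  atom 5: aromatic c, 2 neighbours → 1 H
  atom 6: aromatic c, 2 neighbours → 1 H
  atom 7: aromatic c, 3 neighbours → 0 H
  atom 8: aromatic n, 2 neighbours → 0 H
  atom 9: O, bond orders sum to 2 (valence 2) → 0 H
  atom 10: C, bond orders sum to 1 (valence 4) → 3 H
Totals → C:6, H:5, Cl:2, N:1, O:1.
In Hill order: C6H5Cl2NO.

C6H5Cl2NO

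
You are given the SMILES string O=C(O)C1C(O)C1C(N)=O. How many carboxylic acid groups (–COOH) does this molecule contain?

1

The carboxylic acid motif appears at heavy-atom position 2 in the SMILES.
Other groups present: 1 amide, 1 hydroxyl.
Carboxylic acid count: 1.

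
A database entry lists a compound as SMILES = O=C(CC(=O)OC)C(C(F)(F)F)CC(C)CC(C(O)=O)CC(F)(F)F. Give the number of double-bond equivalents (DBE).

3

Molecular formula: C14H18F6O5.
DoU = (2C + 2 + N − H − X) / 2, where X is the halogen count and O/S are ignored.
    = (2·14 + 2 + 0 − 18 − 6) / 2 = 6 / 2 = 3.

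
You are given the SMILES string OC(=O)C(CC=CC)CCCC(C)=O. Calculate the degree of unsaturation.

Degree of unsaturation = (number of rings) + (number of π bonds).
Ring closures in the SMILES: 0.
π bonds: 3 double bonds (each 1 DoU) → 3 DoU from unsaturation.
Total DoU = 0 + 3 = 3.

3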